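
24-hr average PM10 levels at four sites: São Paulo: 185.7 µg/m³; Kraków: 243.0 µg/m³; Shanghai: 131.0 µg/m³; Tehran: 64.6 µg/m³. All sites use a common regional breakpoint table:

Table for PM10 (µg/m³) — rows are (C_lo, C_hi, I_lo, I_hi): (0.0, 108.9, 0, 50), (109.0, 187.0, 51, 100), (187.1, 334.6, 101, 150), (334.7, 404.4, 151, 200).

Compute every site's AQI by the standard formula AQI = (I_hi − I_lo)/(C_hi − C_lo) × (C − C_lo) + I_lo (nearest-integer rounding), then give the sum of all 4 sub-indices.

314

São Paulo: 185.7 lies in 109.0–187.0, so I_lo=51, I_hi=100, C_lo=109.0, C_hi=187.0.
(100−51)/(187.0−109.0) × (185.7−109.0) + 51 = 49/78.0 × 76.7 + 51 ≈ 99.18 → 99.
Kraków: 243.0 ∈ [187.1, 334.6] ↔ index [101, 150].
101 + (243.0−187.1)·(150−101)/(334.6−187.1) = 101 + 55.9·49/147.5 ≈ 119.57, so AQI = 120.
Shanghai 131.0: bracket 109.0–187.0 → index 51–100; slope 49/78.0, offset 22.0.
AQI = 51 + 49/78.0·22.0 ≈ 64.82 ⇒ 65.
Tehran: 64.6 lies in 0.0–108.9, so I_lo=0, I_hi=50, C_lo=0.0, C_hi=108.9.
(50−0)/(108.9−0.0) × (64.6−0.0) + 0 = 50/108.9 × 64.6 + 0 ≈ 29.66 → 30.
AQIs: São Paulo=99, Kraków=120, Shanghai=65, Tehran=30. Sum = 99 + 120 + 65 + 30 = 314.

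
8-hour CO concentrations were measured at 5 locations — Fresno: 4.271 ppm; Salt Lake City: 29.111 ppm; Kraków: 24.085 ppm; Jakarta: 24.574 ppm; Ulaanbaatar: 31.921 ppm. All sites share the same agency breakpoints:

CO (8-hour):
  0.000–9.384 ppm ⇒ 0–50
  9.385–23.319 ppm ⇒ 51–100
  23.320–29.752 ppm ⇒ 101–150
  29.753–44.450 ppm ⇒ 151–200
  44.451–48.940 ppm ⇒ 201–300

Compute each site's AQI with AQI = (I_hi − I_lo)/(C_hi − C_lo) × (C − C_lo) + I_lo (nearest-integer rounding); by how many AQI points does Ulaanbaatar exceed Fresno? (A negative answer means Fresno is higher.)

Fresno: 4.271 lies in 0.000–9.384, so I_lo=0, I_hi=50, C_lo=0.000, C_hi=9.384.
(50−0)/(9.384−0.000) × (4.271−0.000) + 0 = 50/9.384 × 4.271 + 0 ≈ 22.76 → 23.
Salt Lake City: row 23.320–29.752 (AQI 101–150). (150−101)·(29.111−23.320)/(29.752−23.320) + 101 = 49·5.791/6.432 + 101 ≈ 145.12 → 145.
Kraków: 24.085 lies in 23.320–29.752, so I_lo=101, I_hi=150, C_lo=23.320, C_hi=29.752.
(150−101)/(29.752−23.320) × (24.085−23.320) + 101 = 49/6.432 × 0.765 + 101 ≈ 106.83 → 107.
Jakarta: 24.574 lies in 23.320–29.752, so I_lo=101, I_hi=150, C_lo=23.320, C_hi=29.752.
(150−101)/(29.752−23.320) × (24.574−23.320) + 101 = 49/6.432 × 1.254 + 101 ≈ 110.55 → 111.
Ulaanbaatar: row 29.753–44.450 (AQI 151–200). (200−151)·(31.921−29.753)/(44.450−29.753) + 151 = 49·2.168/14.697 + 151 ≈ 158.23 → 158.
AQIs: Fresno=23, Salt Lake City=145, Kraków=107, Jakarta=111, Ulaanbaatar=158. Ulaanbaatar (158) − Fresno (23) = 135.

135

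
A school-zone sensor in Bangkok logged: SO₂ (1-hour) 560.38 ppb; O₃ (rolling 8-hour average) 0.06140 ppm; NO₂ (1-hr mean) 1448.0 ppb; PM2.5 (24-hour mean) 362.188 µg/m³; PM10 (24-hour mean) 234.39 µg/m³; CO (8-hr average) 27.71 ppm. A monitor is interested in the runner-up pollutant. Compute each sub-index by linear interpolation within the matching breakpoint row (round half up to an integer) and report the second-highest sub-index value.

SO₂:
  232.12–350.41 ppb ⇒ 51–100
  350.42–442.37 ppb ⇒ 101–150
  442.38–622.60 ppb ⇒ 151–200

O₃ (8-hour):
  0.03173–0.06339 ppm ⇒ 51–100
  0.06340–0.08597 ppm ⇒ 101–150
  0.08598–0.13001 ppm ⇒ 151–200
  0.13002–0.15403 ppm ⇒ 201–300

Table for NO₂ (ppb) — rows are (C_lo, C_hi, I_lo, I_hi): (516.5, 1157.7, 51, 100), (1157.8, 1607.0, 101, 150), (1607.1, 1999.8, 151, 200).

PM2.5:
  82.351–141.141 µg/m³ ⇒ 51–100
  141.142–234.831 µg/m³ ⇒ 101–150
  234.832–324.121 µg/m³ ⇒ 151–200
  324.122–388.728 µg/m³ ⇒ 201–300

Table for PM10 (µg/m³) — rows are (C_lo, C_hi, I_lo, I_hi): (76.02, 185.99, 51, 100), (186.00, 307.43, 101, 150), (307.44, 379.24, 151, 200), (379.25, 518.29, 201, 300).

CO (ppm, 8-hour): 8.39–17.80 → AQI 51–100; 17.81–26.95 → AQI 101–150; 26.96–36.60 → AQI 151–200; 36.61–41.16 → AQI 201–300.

SO₂: row 442.38–622.60 (AQI 151–200). (200−151)·(560.38−442.38)/(622.60−442.38) + 151 = 49·118.00/180.22 + 151 ≈ 183.08 → 183.
O₃: 0.06140 lies in 0.03173–0.06339, so I_lo=51, I_hi=100, C_lo=0.03173, C_hi=0.06339.
(100−51)/(0.06339−0.03173) × (0.06140−0.03173) + 51 = 49/0.03166 × 0.02967 + 51 ≈ 96.92 → 97.
NO₂: row 1157.8–1607.0 (AQI 101–150). (150−101)·(1448.0−1157.8)/(1607.0−1157.8) + 101 = 49·290.2/449.2 + 101 ≈ 132.66 → 133.
PM2.5 362.188: bracket 324.122–388.728 → index 201–300; slope 99/64.606, offset 38.066.
AQI = 201 + 99/64.606·38.066 ≈ 259.33 ⇒ 259.
PM10 234.39: bracket 186.00–307.43 → index 101–150; slope 49/121.43, offset 48.39.
AQI = 101 + 49/121.43·48.39 ≈ 120.53 ⇒ 121.
CO: 27.71 lies in 26.96–36.60, so I_lo=151, I_hi=200, C_lo=26.96, C_hi=36.60.
(200−151)/(36.60−26.96) × (27.71−26.96) + 151 = 49/9.64 × 0.75 + 151 ≈ 154.81 → 155.
Sub-indices: SO₂→183, O₃→97, NO₂→133, PM2.5→259, PM10→121, CO→155. Ranked high→low: 259, 183, 155, 133, 121, 97. Second-highest sub-index = 183.

183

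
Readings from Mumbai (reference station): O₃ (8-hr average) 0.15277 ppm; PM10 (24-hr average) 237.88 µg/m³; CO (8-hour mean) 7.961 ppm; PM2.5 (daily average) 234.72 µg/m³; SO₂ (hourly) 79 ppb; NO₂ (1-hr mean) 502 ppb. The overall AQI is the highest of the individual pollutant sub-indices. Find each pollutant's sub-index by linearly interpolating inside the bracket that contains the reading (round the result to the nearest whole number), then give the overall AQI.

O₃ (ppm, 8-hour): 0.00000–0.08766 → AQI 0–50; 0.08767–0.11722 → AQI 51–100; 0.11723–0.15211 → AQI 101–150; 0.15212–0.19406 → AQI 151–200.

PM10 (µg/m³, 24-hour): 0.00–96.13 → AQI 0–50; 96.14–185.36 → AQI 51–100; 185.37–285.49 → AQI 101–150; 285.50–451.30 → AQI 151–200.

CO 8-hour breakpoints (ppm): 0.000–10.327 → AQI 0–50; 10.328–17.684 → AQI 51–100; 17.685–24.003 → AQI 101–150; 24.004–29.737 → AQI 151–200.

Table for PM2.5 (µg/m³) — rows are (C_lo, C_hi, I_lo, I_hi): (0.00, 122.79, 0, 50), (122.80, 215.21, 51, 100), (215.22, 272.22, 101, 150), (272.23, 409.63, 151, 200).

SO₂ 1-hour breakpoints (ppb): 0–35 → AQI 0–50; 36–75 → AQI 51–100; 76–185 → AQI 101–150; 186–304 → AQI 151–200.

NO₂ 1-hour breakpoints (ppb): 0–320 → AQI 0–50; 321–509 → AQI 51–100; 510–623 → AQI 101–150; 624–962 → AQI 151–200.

152

O₃: 0.15277 ∈ [0.15212, 0.19406] ↔ index [151, 200].
151 + (0.15277−0.15212)·(200−151)/(0.19406−0.15212) = 151 + 0.00065·49/0.04194 ≈ 151.76, so AQI = 152.
PM10: row 185.37–285.49 (AQI 101–150). (150−101)·(237.88−185.37)/(285.49−185.37) + 101 = 49·52.51/100.12 + 101 ≈ 126.70 → 127.
CO: 7.961 lies in 0.000–10.327, so I_lo=0, I_hi=50, C_lo=0.000, C_hi=10.327.
(50−0)/(10.327−0.000) × (7.961−0.000) + 0 = 50/10.327 × 7.961 + 0 ≈ 38.54 → 39.
PM2.5: 234.72 ∈ [215.22, 272.22] ↔ index [101, 150].
101 + (234.72−215.22)·(150−101)/(272.22−215.22) = 101 + 19.50·49/57.00 ≈ 117.76, so AQI = 118.
SO₂: 79 ∈ [76, 185] ↔ index [101, 150].
101 + (79−76)·(150−101)/(185−76) = 101 + 3·49/109 ≈ 102.35, so AQI = 102.
NO₂: 502 lies in 321–509, so I_lo=51, I_hi=100, C_lo=321, C_hi=509.
(100−51)/(509−321) × (502−321) + 51 = 49/188 × 181 + 51 ≈ 98.18 → 98.
Sub-indices: O₃→152, PM10→127, CO→39, PM2.5→118, SO₂→102, NO₂→98. Overall AQI = max = 152; dominant pollutant is O₃.
AQI 152: Unhealthy.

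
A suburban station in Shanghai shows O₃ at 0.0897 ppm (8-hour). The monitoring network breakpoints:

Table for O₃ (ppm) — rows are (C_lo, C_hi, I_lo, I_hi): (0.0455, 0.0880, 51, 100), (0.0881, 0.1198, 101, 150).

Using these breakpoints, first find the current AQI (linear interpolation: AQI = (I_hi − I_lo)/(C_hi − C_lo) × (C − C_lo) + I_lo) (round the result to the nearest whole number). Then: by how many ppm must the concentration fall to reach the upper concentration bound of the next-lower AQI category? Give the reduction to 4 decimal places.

O₃: 0.0897 ∈ [0.0881, 0.1198] ↔ index [101, 150].
101 + (0.0897−0.0881)·(150−101)/(0.1198−0.0881) = 101 + 0.0016·49/0.0317 ≈ 103.47, so AQI = 103.
Current AQI 103 is in the Unhealthy for Sensitive Groups range (101–150). The next-lower category tops out at AQI 100, whose upper concentration bound is 0.0880 ppm.
Reduction needed = 0.0897 − 0.0880 = 0.0017 ppm.

0.0017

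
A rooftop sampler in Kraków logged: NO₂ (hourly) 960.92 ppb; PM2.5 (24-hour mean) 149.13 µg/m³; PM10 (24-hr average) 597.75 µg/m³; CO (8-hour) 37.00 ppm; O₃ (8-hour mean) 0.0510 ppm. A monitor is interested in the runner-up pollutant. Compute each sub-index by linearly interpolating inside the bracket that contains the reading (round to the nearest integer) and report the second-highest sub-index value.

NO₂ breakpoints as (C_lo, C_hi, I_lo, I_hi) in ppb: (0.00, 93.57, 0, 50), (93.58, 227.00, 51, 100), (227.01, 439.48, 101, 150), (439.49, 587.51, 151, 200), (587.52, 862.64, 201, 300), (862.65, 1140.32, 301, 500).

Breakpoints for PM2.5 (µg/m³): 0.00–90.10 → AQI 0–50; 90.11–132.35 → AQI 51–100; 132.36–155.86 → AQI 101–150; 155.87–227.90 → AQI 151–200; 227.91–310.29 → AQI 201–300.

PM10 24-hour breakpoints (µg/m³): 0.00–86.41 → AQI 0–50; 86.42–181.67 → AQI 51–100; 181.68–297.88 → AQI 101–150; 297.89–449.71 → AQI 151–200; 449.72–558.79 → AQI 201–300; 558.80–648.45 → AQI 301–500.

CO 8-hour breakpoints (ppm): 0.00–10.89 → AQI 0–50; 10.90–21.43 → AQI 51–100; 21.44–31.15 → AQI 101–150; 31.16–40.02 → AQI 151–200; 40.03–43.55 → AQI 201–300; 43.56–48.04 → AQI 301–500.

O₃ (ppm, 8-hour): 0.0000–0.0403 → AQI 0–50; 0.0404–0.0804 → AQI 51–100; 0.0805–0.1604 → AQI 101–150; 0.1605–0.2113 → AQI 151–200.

371

NO₂: row 862.65–1140.32 (AQI 301–500). (500−301)·(960.92−862.65)/(1140.32−862.65) + 301 = 199·98.27/277.67 + 301 ≈ 371.43 → 371.
PM2.5: row 132.36–155.86 (AQI 101–150). (150−101)·(149.13−132.36)/(155.86−132.36) + 101 = 49·16.77/23.50 + 101 ≈ 135.97 → 136.
PM10: 597.75 ∈ [558.80, 648.45] ↔ index [301, 500].
301 + (597.75−558.80)·(500−301)/(648.45−558.80) = 301 + 38.95·199/89.65 ≈ 387.46, so AQI = 387.
CO: 37.00 ∈ [31.16, 40.02] ↔ index [151, 200].
151 + (37.00−31.16)·(200−151)/(40.02−31.16) = 151 + 5.84·49/8.86 ≈ 183.30, so AQI = 183.
O₃: 0.0510 lies in 0.0404–0.0804, so I_lo=51, I_hi=100, C_lo=0.0404, C_hi=0.0804.
(100−51)/(0.0804−0.0404) × (0.0510−0.0404) + 51 = 49/0.0400 × 0.0106 + 51 ≈ 63.99 → 64.
Sub-indices: NO₂→371, PM2.5→136, PM10→387, CO→183, O₃→64. Ranked high→low: 387, 371, 183, 136, 64. Second-highest sub-index = 371.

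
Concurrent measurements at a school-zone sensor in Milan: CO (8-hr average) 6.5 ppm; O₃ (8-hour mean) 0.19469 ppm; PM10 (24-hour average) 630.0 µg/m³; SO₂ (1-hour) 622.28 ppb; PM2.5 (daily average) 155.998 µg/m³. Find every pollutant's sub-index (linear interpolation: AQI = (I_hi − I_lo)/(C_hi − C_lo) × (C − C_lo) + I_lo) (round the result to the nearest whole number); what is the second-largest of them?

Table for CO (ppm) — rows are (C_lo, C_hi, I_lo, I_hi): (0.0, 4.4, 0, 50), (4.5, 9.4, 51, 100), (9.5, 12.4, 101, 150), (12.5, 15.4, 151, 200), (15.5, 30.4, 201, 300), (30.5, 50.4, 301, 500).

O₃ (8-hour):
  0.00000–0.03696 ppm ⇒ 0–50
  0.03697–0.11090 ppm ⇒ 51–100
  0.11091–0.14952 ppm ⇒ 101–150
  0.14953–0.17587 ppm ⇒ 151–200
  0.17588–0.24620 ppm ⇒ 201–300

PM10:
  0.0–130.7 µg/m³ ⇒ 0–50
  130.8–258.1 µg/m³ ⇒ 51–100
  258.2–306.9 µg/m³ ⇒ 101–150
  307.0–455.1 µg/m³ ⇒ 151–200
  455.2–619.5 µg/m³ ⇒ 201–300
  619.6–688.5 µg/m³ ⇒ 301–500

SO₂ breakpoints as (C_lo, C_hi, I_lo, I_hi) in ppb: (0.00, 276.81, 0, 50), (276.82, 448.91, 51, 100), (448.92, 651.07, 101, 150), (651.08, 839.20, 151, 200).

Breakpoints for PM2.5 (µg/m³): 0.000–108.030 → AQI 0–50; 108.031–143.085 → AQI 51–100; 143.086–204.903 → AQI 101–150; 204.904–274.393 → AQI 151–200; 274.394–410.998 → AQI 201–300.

227

CO: row 4.5–9.4 (AQI 51–100). (100−51)·(6.5−4.5)/(9.4−4.5) + 51 = 49·2.0/4.9 + 51 ≈ 71.00 → 71.
O₃: 0.19469 lies in 0.17588–0.24620, so I_lo=201, I_hi=300, C_lo=0.17588, C_hi=0.24620.
(300−201)/(0.24620−0.17588) × (0.19469−0.17588) + 201 = 99/0.07032 × 0.01881 + 201 ≈ 227.48 → 227.
PM10 630.0: bracket 619.6–688.5 → index 301–500; slope 199/68.9, offset 10.4.
AQI = 301 + 199/68.9·10.4 ≈ 331.04 ⇒ 331.
SO₂: row 448.92–651.07 (AQI 101–150). (150−101)·(622.28−448.92)/(651.07−448.92) + 101 = 49·173.36/202.15 + 101 ≈ 143.02 → 143.
PM2.5: 155.998 lies in 143.086–204.903, so I_lo=101, I_hi=150, C_lo=143.086, C_hi=204.903.
(150−101)/(204.903−143.086) × (155.998−143.086) + 101 = 49/61.817 × 12.912 + 101 ≈ 111.23 → 111.
Sub-indices: CO→71, O₃→227, PM10→331, SO₂→143, PM2.5→111. Ranked high→low: 331, 227, 143, 111, 71. Second-highest sub-index = 227.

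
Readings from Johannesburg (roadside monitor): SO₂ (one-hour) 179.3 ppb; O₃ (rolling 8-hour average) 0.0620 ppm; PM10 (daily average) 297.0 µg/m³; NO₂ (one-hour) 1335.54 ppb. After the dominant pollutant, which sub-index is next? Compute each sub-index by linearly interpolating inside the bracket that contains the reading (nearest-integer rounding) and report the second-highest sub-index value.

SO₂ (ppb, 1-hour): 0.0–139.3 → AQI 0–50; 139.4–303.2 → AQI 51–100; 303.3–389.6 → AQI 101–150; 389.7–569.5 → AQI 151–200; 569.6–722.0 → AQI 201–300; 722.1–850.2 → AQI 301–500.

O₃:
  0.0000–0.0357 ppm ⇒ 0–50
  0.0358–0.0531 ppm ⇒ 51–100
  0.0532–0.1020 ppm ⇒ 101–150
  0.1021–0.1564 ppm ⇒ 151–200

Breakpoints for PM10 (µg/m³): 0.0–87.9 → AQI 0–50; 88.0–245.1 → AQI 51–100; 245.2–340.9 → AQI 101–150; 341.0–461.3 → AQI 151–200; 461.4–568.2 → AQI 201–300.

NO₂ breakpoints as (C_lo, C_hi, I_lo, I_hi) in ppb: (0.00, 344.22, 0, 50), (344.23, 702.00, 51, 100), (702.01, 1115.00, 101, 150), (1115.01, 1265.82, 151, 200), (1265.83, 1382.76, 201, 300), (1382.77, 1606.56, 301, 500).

SO₂: 179.3 ∈ [139.4, 303.2] ↔ index [51, 100].
51 + (179.3−139.4)·(100−51)/(303.2−139.4) = 51 + 39.9·49/163.8 ≈ 62.94, so AQI = 63.
O₃ 0.0620: bracket 0.0532–0.1020 → index 101–150; slope 49/0.0488, offset 0.0088.
AQI = 101 + 49/0.0488·0.0088 ≈ 109.84 ⇒ 110.
PM10 297.0: bracket 245.2–340.9 → index 101–150; slope 49/95.7, offset 51.8.
AQI = 101 + 49/95.7·51.8 ≈ 127.52 ⇒ 128.
NO₂: 1335.54 lies in 1265.83–1382.76, so I_lo=201, I_hi=300, C_lo=1265.83, C_hi=1382.76.
(300−201)/(1382.76−1265.83) × (1335.54−1265.83) + 201 = 99/116.93 × 69.71 + 201 ≈ 260.02 → 260.
Sub-indices: SO₂→63, O₃→110, PM10→128, NO₂→260. Ranked high→low: 260, 128, 110, 63. Second-highest sub-index = 128.

128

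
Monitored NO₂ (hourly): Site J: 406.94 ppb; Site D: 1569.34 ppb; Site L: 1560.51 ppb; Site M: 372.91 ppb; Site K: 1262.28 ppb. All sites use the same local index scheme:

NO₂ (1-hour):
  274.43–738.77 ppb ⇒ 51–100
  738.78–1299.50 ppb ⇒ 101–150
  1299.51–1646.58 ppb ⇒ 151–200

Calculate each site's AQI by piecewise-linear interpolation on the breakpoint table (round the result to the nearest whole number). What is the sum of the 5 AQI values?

650

Site J: 406.94 lies in 274.43–738.77, so I_lo=51, I_hi=100, C_lo=274.43, C_hi=738.77.
(100−51)/(738.77−274.43) × (406.94−274.43) + 51 = 49/464.34 × 132.51 + 51 ≈ 64.98 → 65.
Site D: 1569.34 ∈ [1299.51, 1646.58] ↔ index [151, 200].
151 + (1569.34−1299.51)·(200−151)/(1646.58−1299.51) = 151 + 269.83·49/347.07 ≈ 189.10, so AQI = 189.
Site L: row 1299.51–1646.58 (AQI 151–200). (200−151)·(1560.51−1299.51)/(1646.58−1299.51) + 151 = 49·261.00/347.07 + 151 ≈ 187.85 → 188.
Site M: 372.91 ∈ [274.43, 738.77] ↔ index [51, 100].
51 + (372.91−274.43)·(100−51)/(738.77−274.43) = 51 + 98.48·49/464.34 ≈ 61.39, so AQI = 61.
Site K: row 738.78–1299.50 (AQI 101–150). (150−101)·(1262.28−738.78)/(1299.50−738.78) + 101 = 49·523.50/560.72 + 101 ≈ 146.75 → 147.
AQIs: Site J=65, Site D=189, Site L=188, Site M=61, Site K=147. Sum = 65 + 189 + 188 + 61 + 147 = 650.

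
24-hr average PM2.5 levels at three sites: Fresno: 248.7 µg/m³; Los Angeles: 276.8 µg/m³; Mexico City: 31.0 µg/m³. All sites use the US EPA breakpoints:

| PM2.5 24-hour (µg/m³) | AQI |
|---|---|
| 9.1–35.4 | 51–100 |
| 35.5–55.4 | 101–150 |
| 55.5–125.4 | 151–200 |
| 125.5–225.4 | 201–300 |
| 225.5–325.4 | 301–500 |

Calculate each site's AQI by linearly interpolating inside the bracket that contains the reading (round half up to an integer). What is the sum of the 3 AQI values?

842

Fresno: 248.7 lies in 225.5–325.4, so I_lo=301, I_hi=500, C_lo=225.5, C_hi=325.4.
(500−301)/(325.4−225.5) × (248.7−225.5) + 301 = 199/99.9 × 23.2 + 301 ≈ 347.21 → 347.
Los Angeles: 276.8 ∈ [225.5, 325.4] ↔ index [301, 500].
301 + (276.8−225.5)·(500−301)/(325.4−225.5) = 301 + 51.3·199/99.9 ≈ 403.19, so AQI = 403.
Mexico City: row 9.1–35.4 (AQI 51–100). (100−51)·(31.0−9.1)/(35.4−9.1) + 51 = 49·21.9/26.3 + 51 ≈ 91.80 → 92.
AQIs: Fresno=347, Los Angeles=403, Mexico City=92. Sum = 347 + 403 + 92 = 842.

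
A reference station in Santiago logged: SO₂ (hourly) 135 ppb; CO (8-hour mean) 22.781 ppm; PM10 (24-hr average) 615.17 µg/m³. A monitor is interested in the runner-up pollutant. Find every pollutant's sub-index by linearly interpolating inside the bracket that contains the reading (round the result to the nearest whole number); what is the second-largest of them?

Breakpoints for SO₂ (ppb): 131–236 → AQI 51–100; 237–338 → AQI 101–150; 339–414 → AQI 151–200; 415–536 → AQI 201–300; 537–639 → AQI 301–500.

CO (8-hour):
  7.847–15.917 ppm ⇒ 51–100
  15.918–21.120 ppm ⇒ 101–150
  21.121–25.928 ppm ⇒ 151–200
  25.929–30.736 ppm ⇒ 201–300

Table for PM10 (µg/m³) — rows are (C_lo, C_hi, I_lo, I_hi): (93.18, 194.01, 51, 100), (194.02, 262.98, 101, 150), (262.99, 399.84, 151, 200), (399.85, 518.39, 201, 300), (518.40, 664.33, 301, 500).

SO₂: 135 lies in 131–236, so I_lo=51, I_hi=100, C_lo=131, C_hi=236.
(100−51)/(236−131) × (135−131) + 51 = 49/105 × 4 + 51 ≈ 52.87 → 53.
CO: 22.781 ∈ [21.121, 25.928] ↔ index [151, 200].
151 + (22.781−21.121)·(200−151)/(25.928−21.121) = 151 + 1.660·49/4.807 ≈ 167.92, so AQI = 168.
PM10: row 518.40–664.33 (AQI 301–500). (500−301)·(615.17−518.40)/(664.33−518.40) + 301 = 199·96.77/145.93 + 301 ≈ 432.96 → 433.
Sub-indices: SO₂→53, CO→168, PM10→433. Ranked high→low: 433, 168, 53. Second-highest sub-index = 168.

168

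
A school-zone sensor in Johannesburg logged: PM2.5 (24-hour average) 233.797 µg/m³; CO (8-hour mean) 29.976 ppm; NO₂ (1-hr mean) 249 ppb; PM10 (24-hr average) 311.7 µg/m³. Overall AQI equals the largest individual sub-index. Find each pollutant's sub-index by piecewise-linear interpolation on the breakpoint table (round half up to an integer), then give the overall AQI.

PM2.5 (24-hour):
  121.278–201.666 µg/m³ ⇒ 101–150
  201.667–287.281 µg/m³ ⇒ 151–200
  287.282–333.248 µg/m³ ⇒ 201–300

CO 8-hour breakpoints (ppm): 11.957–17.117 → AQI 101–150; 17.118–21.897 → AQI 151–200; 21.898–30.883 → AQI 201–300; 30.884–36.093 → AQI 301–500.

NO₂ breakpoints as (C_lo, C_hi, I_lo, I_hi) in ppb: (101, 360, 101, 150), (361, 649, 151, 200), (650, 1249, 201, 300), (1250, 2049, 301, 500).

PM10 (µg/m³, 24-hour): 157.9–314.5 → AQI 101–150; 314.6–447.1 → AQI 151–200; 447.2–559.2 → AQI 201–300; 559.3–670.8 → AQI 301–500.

290

PM2.5 233.797: bracket 201.667–287.281 → index 151–200; slope 49/85.614, offset 32.130.
AQI = 151 + 49/85.614·32.130 ≈ 169.39 ⇒ 169.
CO 29.976: bracket 21.898–30.883 → index 201–300; slope 99/8.985, offset 8.078.
AQI = 201 + 99/8.985·8.078 ≈ 290.01 ⇒ 290.
NO₂: row 101–360 (AQI 101–150). (150−101)·(249−101)/(360−101) + 101 = 49·148/259 + 101 ≈ 129.00 → 129.
PM10 311.7: bracket 157.9–314.5 → index 101–150; slope 49/156.6, offset 153.8.
AQI = 101 + 49/156.6·153.8 ≈ 149.12 ⇒ 149.
Sub-indices: PM2.5→169, CO→290, NO₂→129, PM10→149. Overall AQI = max = 290; dominant pollutant is CO.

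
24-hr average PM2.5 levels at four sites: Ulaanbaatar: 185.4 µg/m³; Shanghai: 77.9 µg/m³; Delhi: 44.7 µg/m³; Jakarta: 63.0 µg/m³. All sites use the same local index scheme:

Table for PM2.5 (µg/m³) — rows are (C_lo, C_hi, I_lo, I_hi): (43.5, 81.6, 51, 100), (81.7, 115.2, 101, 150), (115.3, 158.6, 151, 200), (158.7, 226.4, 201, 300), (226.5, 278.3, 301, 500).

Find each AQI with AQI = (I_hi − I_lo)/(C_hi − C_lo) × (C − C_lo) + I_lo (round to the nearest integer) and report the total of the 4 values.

464

Ulaanbaatar: row 158.7–226.4 (AQI 201–300). (300−201)·(185.4−158.7)/(226.4−158.7) + 201 = 99·26.7/67.7 + 201 ≈ 240.04 → 240.
Shanghai: row 43.5–81.6 (AQI 51–100). (100−51)·(77.9−43.5)/(81.6−43.5) + 51 = 49·34.4/38.1 + 51 ≈ 95.24 → 95.
Delhi: row 43.5–81.6 (AQI 51–100). (100−51)·(44.7−43.5)/(81.6−43.5) + 51 = 49·1.2/38.1 + 51 ≈ 52.54 → 53.
Jakarta: row 43.5–81.6 (AQI 51–100). (100−51)·(63.0−43.5)/(81.6−43.5) + 51 = 49·19.5/38.1 + 51 ≈ 76.08 → 76.
AQIs: Ulaanbaatar=240, Shanghai=95, Delhi=53, Jakarta=76. Sum = 240 + 95 + 53 + 76 = 464.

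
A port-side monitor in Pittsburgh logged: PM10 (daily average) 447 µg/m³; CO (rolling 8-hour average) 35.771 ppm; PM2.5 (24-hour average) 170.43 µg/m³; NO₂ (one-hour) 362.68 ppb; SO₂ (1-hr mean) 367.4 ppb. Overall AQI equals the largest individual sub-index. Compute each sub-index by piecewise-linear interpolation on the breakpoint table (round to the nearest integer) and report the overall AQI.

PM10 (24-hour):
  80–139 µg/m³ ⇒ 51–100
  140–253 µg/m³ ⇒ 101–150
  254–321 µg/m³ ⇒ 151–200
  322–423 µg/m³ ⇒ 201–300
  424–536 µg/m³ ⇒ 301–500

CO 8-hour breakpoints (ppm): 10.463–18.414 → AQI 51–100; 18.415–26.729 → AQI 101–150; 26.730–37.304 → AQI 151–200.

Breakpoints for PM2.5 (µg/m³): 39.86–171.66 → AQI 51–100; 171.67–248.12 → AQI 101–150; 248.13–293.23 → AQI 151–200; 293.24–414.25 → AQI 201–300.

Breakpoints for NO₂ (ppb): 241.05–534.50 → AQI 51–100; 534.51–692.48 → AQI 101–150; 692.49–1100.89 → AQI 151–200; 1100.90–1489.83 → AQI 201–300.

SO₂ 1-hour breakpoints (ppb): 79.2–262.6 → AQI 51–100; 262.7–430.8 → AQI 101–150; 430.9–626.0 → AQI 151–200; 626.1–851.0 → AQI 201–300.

342

PM10: 447 lies in 424–536, so I_lo=301, I_hi=500, C_lo=424, C_hi=536.
(500−301)/(536−424) × (447−424) + 301 = 199/112 × 23 + 301 ≈ 341.87 → 342.
CO: 35.771 lies in 26.730–37.304, so I_lo=151, I_hi=200, C_lo=26.730, C_hi=37.304.
(200−151)/(37.304−26.730) × (35.771−26.730) + 151 = 49/10.574 × 9.041 + 151 ≈ 192.90 → 193.
PM2.5: 170.43 ∈ [39.86, 171.66] ↔ index [51, 100].
51 + (170.43−39.86)·(100−51)/(171.66−39.86) = 51 + 130.57·49/131.80 ≈ 99.54, so AQI = 100.
NO₂ 362.68: bracket 241.05–534.50 → index 51–100; slope 49/293.45, offset 121.63.
AQI = 51 + 49/293.45·121.63 ≈ 71.31 ⇒ 71.
SO₂: 367.4 lies in 262.7–430.8, so I_lo=101, I_hi=150, C_lo=262.7, C_hi=430.8.
(150−101)/(430.8−262.7) × (367.4−262.7) + 101 = 49/168.1 × 104.7 + 101 ≈ 131.52 → 132.
Sub-indices: PM10→342, CO→193, PM2.5→100, NO₂→71, SO₂→132. Overall AQI = max = 342; dominant pollutant is PM10.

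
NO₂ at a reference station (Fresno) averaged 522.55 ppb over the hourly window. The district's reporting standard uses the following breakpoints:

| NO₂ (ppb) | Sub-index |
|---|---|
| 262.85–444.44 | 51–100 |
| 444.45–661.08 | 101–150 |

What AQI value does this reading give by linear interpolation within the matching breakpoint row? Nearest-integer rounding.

119

NO₂: 522.55 ∈ [444.45, 661.08] ↔ index [101, 150].
101 + (522.55−444.45)·(150−101)/(661.08−444.45) = 101 + 78.10·49/216.63 ≈ 118.67, so AQI = 119.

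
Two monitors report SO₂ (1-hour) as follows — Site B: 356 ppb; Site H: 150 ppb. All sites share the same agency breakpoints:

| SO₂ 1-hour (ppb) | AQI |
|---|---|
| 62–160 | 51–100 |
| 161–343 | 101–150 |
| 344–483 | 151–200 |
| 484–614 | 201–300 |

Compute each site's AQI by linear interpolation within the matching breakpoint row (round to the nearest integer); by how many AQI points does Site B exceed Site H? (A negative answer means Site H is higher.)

60

Site B 356: bracket 344–483 → index 151–200; slope 49/139, offset 12.
AQI = 151 + 49/139·12 ≈ 155.23 ⇒ 155.
Site H: 150 lies in 62–160, so I_lo=51, I_hi=100, C_lo=62, C_hi=160.
(100−51)/(160−62) × (150−62) + 51 = 49/98 × 88 + 51 ≈ 95.00 → 95.
AQIs: Site B=155, Site H=95. Site B (155) − Site H (95) = 60.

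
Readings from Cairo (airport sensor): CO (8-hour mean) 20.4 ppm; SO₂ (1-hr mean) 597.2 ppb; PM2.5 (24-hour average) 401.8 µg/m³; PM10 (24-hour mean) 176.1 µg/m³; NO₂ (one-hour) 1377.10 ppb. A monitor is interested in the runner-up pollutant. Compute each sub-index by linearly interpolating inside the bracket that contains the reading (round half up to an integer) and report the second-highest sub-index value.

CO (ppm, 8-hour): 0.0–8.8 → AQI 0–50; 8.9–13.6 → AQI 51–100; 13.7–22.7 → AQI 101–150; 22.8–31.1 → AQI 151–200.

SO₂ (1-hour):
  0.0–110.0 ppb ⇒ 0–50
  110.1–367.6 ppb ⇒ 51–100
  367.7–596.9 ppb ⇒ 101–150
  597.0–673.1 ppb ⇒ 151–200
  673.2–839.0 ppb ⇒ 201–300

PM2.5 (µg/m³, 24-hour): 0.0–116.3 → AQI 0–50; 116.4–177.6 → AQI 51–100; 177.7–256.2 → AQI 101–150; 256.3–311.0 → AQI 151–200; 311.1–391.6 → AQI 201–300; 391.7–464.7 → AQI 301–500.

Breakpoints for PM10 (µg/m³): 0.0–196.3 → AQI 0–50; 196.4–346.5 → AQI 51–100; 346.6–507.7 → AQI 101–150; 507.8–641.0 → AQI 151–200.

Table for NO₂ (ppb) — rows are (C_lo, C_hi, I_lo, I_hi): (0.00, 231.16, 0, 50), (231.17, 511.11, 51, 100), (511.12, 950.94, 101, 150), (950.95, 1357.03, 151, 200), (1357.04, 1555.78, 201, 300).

211

CO: row 13.7–22.7 (AQI 101–150). (150−101)·(20.4−13.7)/(22.7−13.7) + 101 = 49·6.7/9.0 + 101 ≈ 137.48 → 137.
SO₂: 597.2 ∈ [597.0, 673.1] ↔ index [151, 200].
151 + (597.2−597.0)·(200−151)/(673.1−597.0) = 151 + 0.2·49/76.1 ≈ 151.13, so AQI = 151.
PM2.5 401.8: bracket 391.7–464.7 → index 301–500; slope 199/73.0, offset 10.1.
AQI = 301 + 199/73.0·10.1 ≈ 328.53 ⇒ 329.
PM10: 176.1 lies in 0.0–196.3, so I_lo=0, I_hi=50, C_lo=0.0, C_hi=196.3.
(50−0)/(196.3−0.0) × (176.1−0.0) + 0 = 50/196.3 × 176.1 + 0 ≈ 44.85 → 45.
NO₂: 1377.10 lies in 1357.04–1555.78, so I_lo=201, I_hi=300, C_lo=1357.04, C_hi=1555.78.
(300−201)/(1555.78−1357.04) × (1377.10−1357.04) + 201 = 99/198.74 × 20.06 + 201 ≈ 210.99 → 211.
Sub-indices: CO→137, SO₂→151, PM2.5→329, PM10→45, NO₂→211. Ranked high→low: 329, 211, 151, 137, 45. Second-highest sub-index = 211.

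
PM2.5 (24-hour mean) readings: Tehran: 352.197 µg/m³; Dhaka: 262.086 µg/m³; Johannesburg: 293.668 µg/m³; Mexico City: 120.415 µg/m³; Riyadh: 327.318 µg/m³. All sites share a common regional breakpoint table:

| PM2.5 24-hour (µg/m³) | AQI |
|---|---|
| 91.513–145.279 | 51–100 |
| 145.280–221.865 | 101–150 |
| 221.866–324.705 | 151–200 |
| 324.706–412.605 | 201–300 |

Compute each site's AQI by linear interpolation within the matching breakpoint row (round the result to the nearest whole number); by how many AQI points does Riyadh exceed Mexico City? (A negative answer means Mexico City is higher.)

Tehran: 352.197 ∈ [324.706, 412.605] ↔ index [201, 300].
201 + (352.197−324.706)·(300−201)/(412.605−324.706) = 201 + 27.491·99/87.899 ≈ 231.96, so AQI = 232.
Dhaka 262.086: bracket 221.866–324.705 → index 151–200; slope 49/102.839, offset 40.220.
AQI = 151 + 49/102.839·40.220 ≈ 170.16 ⇒ 170.
Johannesburg: row 221.866–324.705 (AQI 151–200). (200−151)·(293.668−221.866)/(324.705−221.866) + 151 = 49·71.802/102.839 + 151 ≈ 185.21 → 185.
Mexico City: row 91.513–145.279 (AQI 51–100). (100−51)·(120.415−91.513)/(145.279−91.513) + 51 = 49·28.902/53.766 + 51 ≈ 77.34 → 77.
Riyadh: 327.318 lies in 324.706–412.605, so I_lo=201, I_hi=300, C_lo=324.706, C_hi=412.605.
(300−201)/(412.605−324.706) × (327.318−324.706) + 201 = 99/87.899 × 2.612 + 201 ≈ 203.94 → 204.
AQIs: Tehran=232, Dhaka=170, Johannesburg=185, Mexico City=77, Riyadh=204. Riyadh (204) − Mexico City (77) = 127.

127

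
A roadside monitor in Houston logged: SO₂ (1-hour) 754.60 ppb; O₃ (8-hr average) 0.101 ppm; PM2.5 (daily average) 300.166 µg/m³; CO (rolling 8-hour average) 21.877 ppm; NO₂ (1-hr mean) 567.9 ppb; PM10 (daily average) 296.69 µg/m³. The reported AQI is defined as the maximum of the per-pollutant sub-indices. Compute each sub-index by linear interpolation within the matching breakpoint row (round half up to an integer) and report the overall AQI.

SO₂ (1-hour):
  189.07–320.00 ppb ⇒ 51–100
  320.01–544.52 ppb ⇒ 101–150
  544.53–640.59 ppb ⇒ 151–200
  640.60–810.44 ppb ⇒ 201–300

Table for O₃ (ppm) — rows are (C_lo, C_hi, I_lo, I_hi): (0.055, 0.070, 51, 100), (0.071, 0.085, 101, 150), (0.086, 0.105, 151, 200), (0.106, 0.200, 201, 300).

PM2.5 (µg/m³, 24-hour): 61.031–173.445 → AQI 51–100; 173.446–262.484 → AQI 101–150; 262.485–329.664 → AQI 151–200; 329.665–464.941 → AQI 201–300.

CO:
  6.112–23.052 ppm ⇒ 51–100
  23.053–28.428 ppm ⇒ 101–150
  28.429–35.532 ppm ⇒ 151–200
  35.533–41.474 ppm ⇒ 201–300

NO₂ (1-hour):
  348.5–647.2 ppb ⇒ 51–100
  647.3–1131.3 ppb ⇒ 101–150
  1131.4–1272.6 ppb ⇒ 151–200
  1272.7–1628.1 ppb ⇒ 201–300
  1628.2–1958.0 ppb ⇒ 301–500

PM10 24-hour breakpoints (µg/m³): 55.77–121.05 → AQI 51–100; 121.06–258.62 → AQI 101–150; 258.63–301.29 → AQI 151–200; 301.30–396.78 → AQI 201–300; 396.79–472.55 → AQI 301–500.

267

SO₂: 754.60 lies in 640.60–810.44, so I_lo=201, I_hi=300, C_lo=640.60, C_hi=810.44.
(300−201)/(810.44−640.60) × (754.60−640.60) + 201 = 99/169.84 × 114.00 + 201 ≈ 267.45 → 267.
O₃: 0.101 lies in 0.086–0.105, so I_lo=151, I_hi=200, C_lo=0.086, C_hi=0.105.
(200−151)/(0.105−0.086) × (0.101−0.086) + 151 = 49/0.019 × 0.015 + 151 ≈ 189.68 → 190.
PM2.5: 300.166 lies in 262.485–329.664, so I_lo=151, I_hi=200, C_lo=262.485, C_hi=329.664.
(200−151)/(329.664−262.485) × (300.166−262.485) + 151 = 49/67.179 × 37.681 + 151 ≈ 178.48 → 178.
CO: 21.877 ∈ [6.112, 23.052] ↔ index [51, 100].
51 + (21.877−6.112)·(100−51)/(23.052−6.112) = 51 + 15.765·49/16.940 ≈ 96.60, so AQI = 97.
NO₂: 567.9 lies in 348.5–647.2, so I_lo=51, I_hi=100, C_lo=348.5, C_hi=647.2.
(100−51)/(647.2−348.5) × (567.9−348.5) + 51 = 49/298.7 × 219.4 + 51 ≈ 86.99 → 87.
PM10: 296.69 ∈ [258.63, 301.29] ↔ index [151, 200].
151 + (296.69−258.63)·(200−151)/(301.29−258.63) = 151 + 38.06·49/42.66 ≈ 194.72, so AQI = 195.
Sub-indices: SO₂→267, O₃→190, PM2.5→178, CO→97, NO₂→87, PM10→195. Overall AQI = max = 267; dominant pollutant is SO₂.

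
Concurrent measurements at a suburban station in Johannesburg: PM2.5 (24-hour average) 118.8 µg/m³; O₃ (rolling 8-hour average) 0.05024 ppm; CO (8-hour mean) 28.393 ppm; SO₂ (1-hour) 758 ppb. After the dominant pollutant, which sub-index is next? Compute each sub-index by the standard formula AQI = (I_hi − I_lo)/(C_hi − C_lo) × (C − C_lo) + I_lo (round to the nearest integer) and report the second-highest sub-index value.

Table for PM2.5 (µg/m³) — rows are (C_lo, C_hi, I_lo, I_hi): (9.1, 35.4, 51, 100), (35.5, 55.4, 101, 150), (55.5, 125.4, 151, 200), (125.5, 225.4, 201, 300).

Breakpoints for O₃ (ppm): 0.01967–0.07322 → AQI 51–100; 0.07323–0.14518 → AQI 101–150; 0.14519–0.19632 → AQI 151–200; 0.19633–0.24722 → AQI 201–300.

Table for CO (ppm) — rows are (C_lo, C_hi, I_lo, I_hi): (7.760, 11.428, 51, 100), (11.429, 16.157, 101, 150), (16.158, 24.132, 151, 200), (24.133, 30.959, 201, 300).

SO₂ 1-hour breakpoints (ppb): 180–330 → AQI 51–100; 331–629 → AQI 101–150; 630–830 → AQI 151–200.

PM2.5: 118.8 ∈ [55.5, 125.4] ↔ index [151, 200].
151 + (118.8−55.5)·(200−151)/(125.4−55.5) = 151 + 63.3·49/69.9 ≈ 195.37, so AQI = 195.
O₃: 0.05024 lies in 0.01967–0.07322, so I_lo=51, I_hi=100, C_lo=0.01967, C_hi=0.07322.
(100−51)/(0.07322−0.01967) × (0.05024−0.01967) + 51 = 49/0.05355 × 0.03057 + 51 ≈ 78.97 → 79.
CO: 28.393 ∈ [24.133, 30.959] ↔ index [201, 300].
201 + (28.393−24.133)·(300−201)/(30.959−24.133) = 201 + 4.260·99/6.826 ≈ 262.78, so AQI = 263.
SO₂: 758 ∈ [630, 830] ↔ index [151, 200].
151 + (758−630)·(200−151)/(830−630) = 151 + 128·49/200 ≈ 182.36, so AQI = 182.
Sub-indices: PM2.5→195, O₃→79, CO→263, SO₂→182. Ranked high→low: 263, 195, 182, 79. Second-highest sub-index = 195.

195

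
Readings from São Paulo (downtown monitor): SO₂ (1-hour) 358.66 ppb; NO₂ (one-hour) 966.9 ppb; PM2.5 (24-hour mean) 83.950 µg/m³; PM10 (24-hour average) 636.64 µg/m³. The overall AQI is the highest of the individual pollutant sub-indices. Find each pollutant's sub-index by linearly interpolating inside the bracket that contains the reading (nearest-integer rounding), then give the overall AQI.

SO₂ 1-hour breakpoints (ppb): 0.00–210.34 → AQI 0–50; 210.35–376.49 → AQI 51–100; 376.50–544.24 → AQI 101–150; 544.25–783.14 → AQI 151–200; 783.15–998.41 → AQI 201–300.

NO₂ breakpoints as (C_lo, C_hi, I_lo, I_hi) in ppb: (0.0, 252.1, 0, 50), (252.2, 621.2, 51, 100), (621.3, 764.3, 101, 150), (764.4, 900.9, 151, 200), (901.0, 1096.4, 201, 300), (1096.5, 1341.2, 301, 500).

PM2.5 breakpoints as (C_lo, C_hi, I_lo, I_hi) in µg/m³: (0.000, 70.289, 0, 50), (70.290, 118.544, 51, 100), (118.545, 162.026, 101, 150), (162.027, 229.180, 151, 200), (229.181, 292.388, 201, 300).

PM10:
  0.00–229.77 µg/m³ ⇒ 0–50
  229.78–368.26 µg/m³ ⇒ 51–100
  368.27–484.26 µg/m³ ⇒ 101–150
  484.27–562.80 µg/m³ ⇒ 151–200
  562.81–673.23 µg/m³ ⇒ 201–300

267

SO₂ 358.66: bracket 210.35–376.49 → index 51–100; slope 49/166.14, offset 148.31.
AQI = 51 + 49/166.14·148.31 ≈ 94.74 ⇒ 95.
NO₂: 966.9 lies in 901.0–1096.4, so I_lo=201, I_hi=300, C_lo=901.0, C_hi=1096.4.
(300−201)/(1096.4−901.0) × (966.9−901.0) + 201 = 99/195.4 × 65.9 + 201 ≈ 234.39 → 234.
PM2.5: row 70.290–118.544 (AQI 51–100). (100−51)·(83.950−70.290)/(118.544−70.290) + 51 = 49·13.660/48.254 + 51 ≈ 64.87 → 65.
PM10: 636.64 ∈ [562.81, 673.23] ↔ index [201, 300].
201 + (636.64−562.81)·(300−201)/(673.23−562.81) = 201 + 73.83·99/110.42 ≈ 267.19, so AQI = 267.
Sub-indices: SO₂→95, NO₂→234, PM2.5→65, PM10→267. Overall AQI = max = 267; dominant pollutant is PM10.
AQI 267: Very Unhealthy.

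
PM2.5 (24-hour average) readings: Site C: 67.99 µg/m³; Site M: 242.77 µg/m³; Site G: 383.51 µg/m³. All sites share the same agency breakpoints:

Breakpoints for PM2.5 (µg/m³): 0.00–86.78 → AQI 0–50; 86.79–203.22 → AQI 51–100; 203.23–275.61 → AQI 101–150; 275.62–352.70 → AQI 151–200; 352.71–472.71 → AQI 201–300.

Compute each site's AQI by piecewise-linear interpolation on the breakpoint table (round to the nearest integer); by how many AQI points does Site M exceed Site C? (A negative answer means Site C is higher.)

89

Site C: 67.99 ∈ [0.00, 86.78] ↔ index [0, 50].
0 + (67.99−0.00)·(50−0)/(86.78−0.00) = 0 + 67.99·50/86.78 ≈ 39.17, so AQI = 39.
Site M: 242.77 lies in 203.23–275.61, so I_lo=101, I_hi=150, C_lo=203.23, C_hi=275.61.
(150−101)/(275.61−203.23) × (242.77−203.23) + 101 = 49/72.38 × 39.54 + 101 ≈ 127.77 → 128.
Site G: row 352.71–472.71 (AQI 201–300). (300−201)·(383.51−352.71)/(472.71−352.71) + 201 = 99·30.80/120.00 + 201 ≈ 226.41 → 226.
AQIs: Site C=39, Site M=128, Site G=226. Site M (128) − Site C (39) = 89.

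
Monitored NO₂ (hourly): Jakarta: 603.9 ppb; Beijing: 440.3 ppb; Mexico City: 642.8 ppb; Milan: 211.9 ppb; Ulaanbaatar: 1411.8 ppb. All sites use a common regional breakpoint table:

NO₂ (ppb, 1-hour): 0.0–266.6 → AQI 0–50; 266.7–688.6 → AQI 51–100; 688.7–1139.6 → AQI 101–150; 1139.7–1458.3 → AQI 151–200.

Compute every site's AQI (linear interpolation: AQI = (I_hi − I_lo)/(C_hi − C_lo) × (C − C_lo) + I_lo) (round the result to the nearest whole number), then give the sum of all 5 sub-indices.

Jakarta: 603.9 lies in 266.7–688.6, so I_lo=51, I_hi=100, C_lo=266.7, C_hi=688.6.
(100−51)/(688.6−266.7) × (603.9−266.7) + 51 = 49/421.9 × 337.2 + 51 ≈ 90.16 → 90.
Beijing: 440.3 lies in 266.7–688.6, so I_lo=51, I_hi=100, C_lo=266.7, C_hi=688.6.
(100−51)/(688.6−266.7) × (440.3−266.7) + 51 = 49/421.9 × 173.6 + 51 ≈ 71.16 → 71.
Mexico City: 642.8 ∈ [266.7, 688.6] ↔ index [51, 100].
51 + (642.8−266.7)·(100−51)/(688.6−266.7) = 51 + 376.1·49/421.9 ≈ 94.68, so AQI = 95.
Milan: 211.9 ∈ [0.0, 266.6] ↔ index [0, 50].
0 + (211.9−0.0)·(50−0)/(266.6−0.0) = 0 + 211.9·50/266.6 ≈ 39.74, so AQI = 40.
Ulaanbaatar: 1411.8 lies in 1139.7–1458.3, so I_lo=151, I_hi=200, C_lo=1139.7, C_hi=1458.3.
(200−151)/(1458.3−1139.7) × (1411.8−1139.7) + 151 = 49/318.6 × 272.1 + 151 ≈ 192.85 → 193.
AQIs: Jakarta=90, Beijing=71, Mexico City=95, Milan=40, Ulaanbaatar=193. Sum = 90 + 71 + 95 + 40 + 193 = 489.

489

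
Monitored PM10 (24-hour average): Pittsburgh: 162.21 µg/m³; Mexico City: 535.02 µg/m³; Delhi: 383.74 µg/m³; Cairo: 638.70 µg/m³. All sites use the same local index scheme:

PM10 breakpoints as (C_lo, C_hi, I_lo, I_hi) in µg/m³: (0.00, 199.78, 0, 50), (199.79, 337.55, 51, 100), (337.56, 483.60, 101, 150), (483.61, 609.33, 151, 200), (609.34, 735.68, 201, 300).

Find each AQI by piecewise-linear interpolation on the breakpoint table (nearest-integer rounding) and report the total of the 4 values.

552

Pittsburgh: 162.21 ∈ [0.00, 199.78] ↔ index [0, 50].
0 + (162.21−0.00)·(50−0)/(199.78−0.00) = 0 + 162.21·50/199.78 ≈ 40.60, so AQI = 41.
Mexico City: 535.02 ∈ [483.61, 609.33] ↔ index [151, 200].
151 + (535.02−483.61)·(200−151)/(609.33−483.61) = 151 + 51.41·49/125.72 ≈ 171.04, so AQI = 171.
Delhi: 383.74 lies in 337.56–483.60, so I_lo=101, I_hi=150, C_lo=337.56, C_hi=483.60.
(150−101)/(483.60−337.56) × (383.74−337.56) + 101 = 49/146.04 × 46.18 + 101 ≈ 116.49 → 116.
Cairo: 638.70 ∈ [609.34, 735.68] ↔ index [201, 300].
201 + (638.70−609.34)·(300−201)/(735.68−609.34) = 201 + 29.36·99/126.34 ≈ 224.01, so AQI = 224.
AQIs: Pittsburgh=41, Mexico City=171, Delhi=116, Cairo=224. Sum = 41 + 171 + 116 + 224 = 552.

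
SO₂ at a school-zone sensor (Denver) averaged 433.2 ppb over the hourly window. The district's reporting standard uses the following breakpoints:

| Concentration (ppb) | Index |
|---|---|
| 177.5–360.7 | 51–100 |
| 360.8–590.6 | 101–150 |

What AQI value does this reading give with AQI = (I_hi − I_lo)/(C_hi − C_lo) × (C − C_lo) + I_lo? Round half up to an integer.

116

SO₂: 433.2 ∈ [360.8, 590.6] ↔ index [101, 150].
101 + (433.2−360.8)·(150−101)/(590.6−360.8) = 101 + 72.4·49/229.8 ≈ 116.44, so AQI = 116.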